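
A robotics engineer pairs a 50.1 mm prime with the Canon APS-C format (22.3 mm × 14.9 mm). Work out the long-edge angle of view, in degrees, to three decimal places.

25.094°

Angle of view α = 2·arctan(w/2f) with w = 22.3 mm and f = 50.1 mm.
w/2f = 0.22255; arctan(0.22255) ≈ 12.5470°, so α ≈ 25.0939°.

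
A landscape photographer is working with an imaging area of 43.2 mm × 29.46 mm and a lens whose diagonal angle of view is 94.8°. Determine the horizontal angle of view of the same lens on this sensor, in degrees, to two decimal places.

Sensor diagonal = √(43.2² + 29.46²) = √2734.1316 ≈ 52.2889 mm.
From the diagonal AOV: f = 52.2889 / (2·tan(47.4°)) = 52.2889 / 2.17498 ≈ 24.0411 mm.
Horizontal AOV = 2·arctan(43.2 / (2 × 24.0411)) = 2·arctan(0.89846) ≈ 83.8770°.

83.88°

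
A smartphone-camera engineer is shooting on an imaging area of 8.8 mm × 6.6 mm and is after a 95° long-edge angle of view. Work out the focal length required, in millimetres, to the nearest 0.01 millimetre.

From α = 2·arctan(w/2f) we get f = w / (2·tan(α/2)).
With w = 8.8 mm and α/2 = 47.5°, tan(α/2) ≈ 1.09131, so f ≈ 8.8 / 2.18262 ≈ 4.0319 mm.

4.03 mm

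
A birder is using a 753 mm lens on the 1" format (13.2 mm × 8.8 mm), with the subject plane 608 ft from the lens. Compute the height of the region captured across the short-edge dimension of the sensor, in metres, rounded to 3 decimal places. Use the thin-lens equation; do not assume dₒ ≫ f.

dₒ: 608 ft × 304.8 mm/ft = 185318.39 mm.
Similar triangles through the lens centre give W/dₒ = h/dᵢ; with 1/f = 1/dₒ + 1/dᵢ this gives W = h·(dₒ − f)/f.
W = 8.8 mm × (185318 − 753) / 753 = 8.8 × 245.1068 ≈ 2156.940 mm = 2.15694 m.

2.157 m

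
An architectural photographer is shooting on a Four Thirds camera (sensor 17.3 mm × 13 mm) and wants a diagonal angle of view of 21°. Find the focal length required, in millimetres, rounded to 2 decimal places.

58.38 mm

Sensor diagonal = √(17.3² + 13²) = √468.2900 ≈ 21.6400 mm.
From α = 2·arctan(d/2f) we get f = d / (2·tan(α/2)).
With d = 21.6400 mm and α/2 = 10.5°, tan(α/2) ≈ 0.18534, so f ≈ 21.6400 / 0.37068 ≈ 58.3795 mm.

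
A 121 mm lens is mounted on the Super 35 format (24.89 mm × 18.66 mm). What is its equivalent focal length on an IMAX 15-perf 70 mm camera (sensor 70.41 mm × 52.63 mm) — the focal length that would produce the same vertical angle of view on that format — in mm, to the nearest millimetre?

Equal angle of view means equal height/f ratio, so f₂ = f₁ · (height₂/height₁) = 121 × 52.63/18.66.
f₂ = 121 × 2.82047 ≈ 341.277 mm.

341 mm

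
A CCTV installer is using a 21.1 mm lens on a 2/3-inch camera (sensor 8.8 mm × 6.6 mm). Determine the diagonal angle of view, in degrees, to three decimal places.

29.220°

Sensor diagonal = √(8.8² + 6.6²) = √121.0000 ≈ 11.0000 mm.
Angle of view α = 2·arctan(d/2f) with d = 11.0000 mm and f = 21.1 mm.
d/2f = 0.26066; arctan(0.26066) ≈ 14.6098°, so α ≈ 29.2196°.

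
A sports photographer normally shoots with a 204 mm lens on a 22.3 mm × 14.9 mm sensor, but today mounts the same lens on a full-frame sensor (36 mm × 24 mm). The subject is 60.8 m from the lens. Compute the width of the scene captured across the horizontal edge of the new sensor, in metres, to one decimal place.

10.7 m

The focal length stays 204 mm; the relevant sensor dimension is now w = 36 mm. Object distance dₒ = 60.8 m = 60800 mm.
Thin-lens field width W = w·(dₒ − f)/f = 36 × (60800 − 204)/204 ≈ 10693.412 mm = 10.6934 m.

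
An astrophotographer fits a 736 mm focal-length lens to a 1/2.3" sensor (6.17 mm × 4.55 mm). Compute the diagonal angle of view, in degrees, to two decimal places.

0.60°

Sensor diagonal = √(6.17² + 4.55²) = √58.7714 ≈ 7.6663 mm.
Angle of view α = 2·arctan(d/2f) with d = 7.6663 mm and f = 736 mm.
d/2f = 0.00521; arctan(0.00521) ≈ 0.2984°, so α ≈ 0.5968°.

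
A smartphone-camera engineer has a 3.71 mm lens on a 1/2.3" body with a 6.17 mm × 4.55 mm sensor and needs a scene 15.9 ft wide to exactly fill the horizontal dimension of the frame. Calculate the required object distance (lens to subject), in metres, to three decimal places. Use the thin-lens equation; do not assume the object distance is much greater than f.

W: 15.9 ft × 304.8 mm/ft = 4846.32 mm.
Magnification m = w/W = dᵢ/dₒ; combined with 1/f = 1/dₒ + 1/dᵢ this gives dₒ = f·(1 + W/w).
dₒ = 3.71 mm × (1 + 4846.32/6.17) = 3.71 × 786.4651 ≈ 2917.786 mm = 2.91779 m.

2.918 m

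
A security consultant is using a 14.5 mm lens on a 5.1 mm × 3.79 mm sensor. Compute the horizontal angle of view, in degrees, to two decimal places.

Angle of view α = 2·arctan(w/2f) with w = 5.1 mm and f = 14.5 mm.
w/2f = 0.17586; arctan(0.17586) ≈ 9.9742°, so α ≈ 19.9483°.

19.95°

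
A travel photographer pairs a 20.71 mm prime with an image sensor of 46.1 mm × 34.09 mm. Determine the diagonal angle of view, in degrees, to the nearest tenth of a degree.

108.3°

Sensor diagonal = √(46.1² + 34.09²) = √3287.3381 ≈ 57.3353 mm.
Angle of view α = 2·arctan(d/2f) with d = 57.3353 mm and f = 20.71 mm.
d/2f = 1.38424; arctan(1.38424) ≈ 54.1550°, so α ≈ 108.3100°.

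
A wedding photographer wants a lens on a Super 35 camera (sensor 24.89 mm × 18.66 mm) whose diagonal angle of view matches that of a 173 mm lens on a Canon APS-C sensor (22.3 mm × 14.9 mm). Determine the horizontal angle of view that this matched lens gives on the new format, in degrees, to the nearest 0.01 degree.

Sensor diagonal = √(22.3² + 14.9²) = √719.3000 ≈ 26.8198 mm.
Sensor diagonal = √(24.89² + 18.66²) = √967.7077 ≈ 31.1080 mm.
Equal diagonal AOV ⇒ f₂ = f₁ · 31.1080/26.8198 = 173 × 1.15989 ≈ 200.6611 mm.
Horizontal AOV on the new format = 2·arctan(24.89 / (2 × 200.6611)) = 2·arctan(0.06202) ≈ 7.0979°.

7.10°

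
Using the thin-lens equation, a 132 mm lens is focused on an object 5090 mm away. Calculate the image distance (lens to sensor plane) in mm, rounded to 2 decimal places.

1/dᵢ = 1/f − 1/dₒ = 1/132 − 1/5090 = 0.0073793 mm⁻¹.
dᵢ = 1/0.0073793 ≈ 135.5143 mm.

135.51 mm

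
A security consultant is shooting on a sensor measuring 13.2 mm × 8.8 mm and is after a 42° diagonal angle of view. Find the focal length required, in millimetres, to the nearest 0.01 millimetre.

20.66 mm

Sensor diagonal = √(13.2² + 8.8²) = √251.6800 ≈ 15.8644 mm.
From α = 2·arctan(d/2f) we get f = d / (2·tan(α/2)).
With d = 15.8644 mm and α/2 = 21°, tan(α/2) ≈ 0.38386, so f ≈ 15.8644 / 0.76773 ≈ 20.6641 mm.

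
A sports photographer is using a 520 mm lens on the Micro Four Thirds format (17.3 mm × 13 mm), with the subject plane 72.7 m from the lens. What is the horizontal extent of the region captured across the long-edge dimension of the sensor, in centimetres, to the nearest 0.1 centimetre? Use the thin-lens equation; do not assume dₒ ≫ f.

dₒ: 72.7 m = 72700 mm.
Similar triangles through the lens centre give W/dₒ = w/dᵢ; with 1/f = 1/dₒ + 1/dᵢ this gives W = w·(dₒ − f)/f.
W = 17.3 mm × (72700 − 520) / 520 = 17.3 × 138.8077 ≈ 2401.373 mm = 240.137 cm.

240.1 cm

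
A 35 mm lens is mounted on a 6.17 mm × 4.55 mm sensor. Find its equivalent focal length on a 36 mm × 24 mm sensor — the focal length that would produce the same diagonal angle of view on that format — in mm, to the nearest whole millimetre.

198 mm

Sensor diagonal = √(6.17² + 4.55²) = √58.7714 ≈ 7.6663 mm.
Sensor diagonal = √(36² + 24²) = √1872.0000 ≈ 43.2666 mm.
Equal angle of view means equal diagonal/f ratio, so f₂ = f₁ · (diagonal₂/diagonal₁) = 35 × 43.2666/7.6663.
f₂ = 35 × 5.64378 ≈ 197.532 mm.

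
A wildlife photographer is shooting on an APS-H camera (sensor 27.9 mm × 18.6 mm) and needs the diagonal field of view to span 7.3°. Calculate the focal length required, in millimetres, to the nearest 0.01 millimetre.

Sensor diagonal = √(27.9² + 18.6²) = √1124.3700 ≈ 33.5316 mm.
From α = 2·arctan(d/2f) we get f = d / (2·tan(α/2)).
With d = 33.5316 mm and α/2 = 3.65°, tan(α/2) ≈ 0.06379, so f ≈ 33.5316 / 0.12758 ≈ 262.8248 mm.

262.82 mm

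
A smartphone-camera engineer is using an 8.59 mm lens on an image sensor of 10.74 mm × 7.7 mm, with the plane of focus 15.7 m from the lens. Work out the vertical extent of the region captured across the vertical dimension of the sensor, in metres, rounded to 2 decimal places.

dₒ: 15.7 m = 15700 mm.
Similar triangles through the lens centre give W/dₒ = h/dᵢ; with 1/f = 1/dₒ + 1/dᵢ this gives W = h·(dₒ − f)/f.
W = 7.7 mm × (15700 − 8.59) / 8.59 = 7.7 × 1826.7066 ≈ 14065.641 mm = 14.0656 m.

14.07 m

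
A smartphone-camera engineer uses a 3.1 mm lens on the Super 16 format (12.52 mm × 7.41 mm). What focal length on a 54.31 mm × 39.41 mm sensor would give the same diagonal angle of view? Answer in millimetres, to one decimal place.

14.3 mm

Sensor diagonal = √(12.52² + 7.41²) = √211.6585 ≈ 14.5485 mm.
Sensor diagonal = √(54.31² + 39.41²) = √4502.7242 ≈ 67.1023 mm.
Equal angle of view means equal diagonal/f ratio, so f₂ = f₁ · (diagonal₂/diagonal₁) = 3.1 × 67.1023/14.5485.
f₂ = 3.1 × 4.61232 ≈ 14.298 mm.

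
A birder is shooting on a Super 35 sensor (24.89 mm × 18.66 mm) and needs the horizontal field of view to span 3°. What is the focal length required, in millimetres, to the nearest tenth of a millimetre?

475.3 mm

From α = 2·arctan(w/2f) we get f = w / (2·tan(α/2)).
With w = 24.89 mm and α/2 = 1.5°, tan(α/2) ≈ 0.02619, so f ≈ 24.89 / 0.05237 ≈ 475.2554 mm.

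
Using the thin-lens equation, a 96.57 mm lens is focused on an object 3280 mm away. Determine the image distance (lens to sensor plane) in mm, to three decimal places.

99.499 mm

1/dᵢ = 1/f − 1/dₒ = 1/96.57 − 1/3280 = 0.0100503 mm⁻¹.
dᵢ = 1/0.0100503 ≈ 99.4995 mm.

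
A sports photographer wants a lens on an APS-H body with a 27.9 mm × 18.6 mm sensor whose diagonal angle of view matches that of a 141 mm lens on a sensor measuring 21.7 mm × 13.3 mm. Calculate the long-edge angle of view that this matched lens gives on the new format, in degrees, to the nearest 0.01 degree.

8.59°

Sensor diagonal = √(21.7² + 13.3²) = √647.7800 ≈ 25.4515 mm.
Sensor diagonal = √(27.9² + 18.6²) = √1124.3700 ≈ 33.5316 mm.
Equal diagonal AOV ⇒ f₂ = f₁ · 33.5316/25.4515 = 141 × 1.31747 ≈ 185.7633 mm.
Long-edge AOV on the new format = 2·arctan(27.9 / (2 × 185.7633)) = 2·arctan(0.07510) ≈ 8.5892°.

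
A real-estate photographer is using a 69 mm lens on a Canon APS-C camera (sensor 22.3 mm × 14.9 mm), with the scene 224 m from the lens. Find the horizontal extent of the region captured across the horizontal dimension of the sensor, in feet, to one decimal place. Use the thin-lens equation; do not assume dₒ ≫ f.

237.4 ft

dₒ: 224 m = 224000 mm.
Similar triangles through the lens centre give W/dₒ = w/dᵢ; with 1/f = 1/dₒ + 1/dᵢ this gives W = w·(dₒ − f)/f.
W = 22.3 mm × (224000 − 69) / 69 = 22.3 × 3245.3768 ≈ 72371.903 mm = 72371.903/304.8 ft = 237.441 ft.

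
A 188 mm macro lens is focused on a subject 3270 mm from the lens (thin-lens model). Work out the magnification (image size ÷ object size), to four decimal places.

Thin lens: 1/f = 1/dₒ + 1/dᵢ → 1/dᵢ = 1/188 − 1/3270 = 0.0050133 mm⁻¹, so dᵢ ≈ 199.4679 mm.
Magnification m = dᵢ/dₒ = 199.4679/3270 ≈ 0.06100.

0.0610×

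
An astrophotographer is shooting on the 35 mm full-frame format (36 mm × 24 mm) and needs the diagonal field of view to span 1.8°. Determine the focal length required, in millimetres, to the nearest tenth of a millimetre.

Sensor diagonal = √(36² + 24²) = √1872.0000 ≈ 43.2666 mm.
From α = 2·arctan(d/2f) we get f = d / (2·tan(α/2)).
With d = 43.2666 mm and α/2 = 0.9°, tan(α/2) ≈ 0.01571, so f ≈ 43.2666 / 0.03142 ≈ 1377.1059 mm.

1377.1 mm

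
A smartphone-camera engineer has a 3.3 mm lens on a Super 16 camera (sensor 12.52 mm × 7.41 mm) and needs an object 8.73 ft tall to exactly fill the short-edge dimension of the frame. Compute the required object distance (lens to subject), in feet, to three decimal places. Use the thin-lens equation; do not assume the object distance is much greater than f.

3.899 ft

W: 8.73 ft × 304.8 mm/ft = 2660.90 mm.
Magnification m = h/W = dᵢ/dₒ; combined with 1/f = 1/dₒ + 1/dᵢ this gives dₒ = f·(1 + W/h).
dₒ = 3.3 mm × (1 + 2660.9/7.41) = 3.3 × 360.0963 ≈ 1188.318 mm = 1188.318/304.8 ft = 3.89868 ft.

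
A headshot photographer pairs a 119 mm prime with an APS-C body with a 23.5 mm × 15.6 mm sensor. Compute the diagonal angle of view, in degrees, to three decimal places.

13.518°

Sensor diagonal = √(23.5² + 15.6²) = √795.6100 ≈ 28.2066 mm.
Angle of view α = 2·arctan(d/2f) with d = 28.2066 mm and f = 119 mm.
d/2f = 0.11851; arctan(0.11851) ≈ 6.7589°, so α ≈ 13.5178°.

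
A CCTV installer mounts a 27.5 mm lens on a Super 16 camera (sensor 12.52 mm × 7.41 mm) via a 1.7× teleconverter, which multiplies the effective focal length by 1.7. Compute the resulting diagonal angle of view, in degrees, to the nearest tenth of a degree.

Effective focal length f = 27.5 × 1.7 = 46.75 mm.
Sensor diagonal = √(12.52² + 7.41²) = √211.6585 ≈ 14.5485 mm.
α = 2·arctan(14.548 / (2 × 46.75)) = 2·arctan(0.15560) ≈ 17.6885°.

17.7°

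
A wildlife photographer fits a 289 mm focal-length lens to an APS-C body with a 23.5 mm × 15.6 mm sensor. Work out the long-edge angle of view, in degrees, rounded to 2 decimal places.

4.66°

Angle of view α = 2·arctan(w/2f) with w = 23.5 mm and f = 289 mm.
w/2f = 0.04066; arctan(0.04066) ≈ 2.3282°, so α ≈ 4.6564°.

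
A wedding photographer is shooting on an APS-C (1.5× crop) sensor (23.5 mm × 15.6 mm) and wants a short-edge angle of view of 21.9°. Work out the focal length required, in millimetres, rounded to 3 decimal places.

40.315 mm

From α = 2·arctan(h/2f) we get f = h / (2·tan(α/2)).
With h = 15.6 mm and α/2 = 10.95°, tan(α/2) ≈ 0.19347, so f ≈ 15.6 / 0.38695 ≈ 40.3153 mm.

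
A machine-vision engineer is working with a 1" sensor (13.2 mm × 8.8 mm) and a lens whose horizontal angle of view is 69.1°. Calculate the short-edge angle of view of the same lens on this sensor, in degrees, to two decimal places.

From the horizontal AOV: f = 13.2 / (2·tan(34.55°)) = 13.2 / 1.37713 ≈ 9.5851 mm.
Short-edge AOV = 2·arctan(8.8 / (2 × 9.5851)) = 2·arctan(0.45904) ≈ 49.3144°.

49.31°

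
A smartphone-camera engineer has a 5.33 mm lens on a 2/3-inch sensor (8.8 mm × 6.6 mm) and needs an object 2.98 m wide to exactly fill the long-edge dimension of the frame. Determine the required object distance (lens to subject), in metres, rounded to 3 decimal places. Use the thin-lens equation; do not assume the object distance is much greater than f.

1.810 m

W: 2.98 m = 2980 mm.
Magnification m = w/W = dᵢ/dₒ; combined with 1/f = 1/dₒ + 1/dᵢ this gives dₒ = f·(1 + W/w).
dₒ = 5.33 mm × (1 + 2980/8.8) = 5.33 × 339.6364 ≈ 1810.262 mm = 1.81026 m.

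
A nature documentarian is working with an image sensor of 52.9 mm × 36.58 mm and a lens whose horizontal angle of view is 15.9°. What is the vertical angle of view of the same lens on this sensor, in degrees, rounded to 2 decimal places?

From the horizontal AOV: f = 52.9 / (2·tan(7.95°)) = 52.9 / 0.27930 ≈ 189.4007 mm.
Vertical AOV = 2·arctan(36.58 / (2 × 189.4007)) = 2·arctan(0.09657) ≈ 11.0316°.

11.03°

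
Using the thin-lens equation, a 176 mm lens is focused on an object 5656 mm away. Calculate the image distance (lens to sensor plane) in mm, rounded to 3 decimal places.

1/dᵢ = 1/f − 1/dₒ = 1/176 − 1/5656 = 0.0055050 mm⁻¹.
dᵢ = 1/0.0055050 ≈ 181.6526 mm.

181.653 mm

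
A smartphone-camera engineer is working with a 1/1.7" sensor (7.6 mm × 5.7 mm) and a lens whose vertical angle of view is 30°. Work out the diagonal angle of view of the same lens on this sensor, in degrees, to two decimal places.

From the vertical AOV: f = 5.7 / (2·tan(15°)) = 5.7 / 0.53590 ≈ 10.6363 mm.
Sensor diagonal = √(7.6² + 5.7²) = √90.2500 ≈ 9.5000 mm.
Diagonal AOV = 2·arctan(9.5000 / (2 × 10.6363)) = 2·arctan(0.44658) ≈ 48.1294°.

48.13°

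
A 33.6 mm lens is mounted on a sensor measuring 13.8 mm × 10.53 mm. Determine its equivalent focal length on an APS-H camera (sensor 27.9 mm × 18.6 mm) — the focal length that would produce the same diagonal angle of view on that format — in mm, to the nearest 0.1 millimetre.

64.9 mm

Sensor diagonal = √(13.8² + 10.53²) = √301.3209 ≈ 17.3586 mm.
Sensor diagonal = √(27.9² + 18.6²) = √1124.3700 ≈ 33.5316 mm.
Equal angle of view means equal diagonal/f ratio, so f₂ = f₁ · (diagonal₂/diagonal₁) = 33.6 × 33.5316/17.3586.
f₂ = 33.6 × 1.93170 ≈ 64.905 mm.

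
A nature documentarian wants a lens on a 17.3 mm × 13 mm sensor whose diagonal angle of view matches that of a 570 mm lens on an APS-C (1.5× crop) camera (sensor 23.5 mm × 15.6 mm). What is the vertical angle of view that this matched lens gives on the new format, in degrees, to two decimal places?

1.70°

Sensor diagonal = √(23.5² + 15.6²) = √795.6100 ≈ 28.2066 mm.
Sensor diagonal = √(17.3² + 13²) = √468.2900 ≈ 21.6400 mm.
Equal diagonal AOV ⇒ f₂ = f₁ · 21.6400/28.2066 = 570 × 0.76720 ≈ 437.3027 mm.
Vertical AOV on the new format = 2·arctan(13 / (2 × 437.3027)) = 2·arctan(0.01486) ≈ 1.7031°.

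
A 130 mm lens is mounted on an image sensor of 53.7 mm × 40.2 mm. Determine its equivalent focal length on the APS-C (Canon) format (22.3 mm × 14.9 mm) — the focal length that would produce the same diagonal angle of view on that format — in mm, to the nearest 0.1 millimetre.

Sensor diagonal = √(53.7² + 40.2²) = √4499.7300 ≈ 67.0800 mm.
Sensor diagonal = √(22.3² + 14.9²) = √719.3000 ≈ 26.8198 mm.
Equal angle of view means equal diagonal/f ratio, so f₂ = f₁ · (diagonal₂/diagonal₁) = 130 × 26.8198/67.0800.
f₂ = 130 × 0.39982 ≈ 51.976 mm.

52.0 mm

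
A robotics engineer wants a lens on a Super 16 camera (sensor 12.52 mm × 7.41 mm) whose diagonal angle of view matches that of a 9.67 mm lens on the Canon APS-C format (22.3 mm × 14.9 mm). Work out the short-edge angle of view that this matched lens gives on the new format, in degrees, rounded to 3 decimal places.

Sensor diagonal = √(22.3² + 14.9²) = √719.3000 ≈ 26.8198 mm.
Sensor diagonal = √(12.52² + 7.41²) = √211.6585 ≈ 14.5485 mm.
Equal diagonal AOV ⇒ f₂ = f₁ · 14.5485/26.8198 = 9.67 × 0.54245 ≈ 5.2455 mm.
Short-edge AOV on the new format = 2·arctan(7.41 / (2 × 5.2455)) = 2·arctan(0.70632) ≈ 70.4683°.

70.468°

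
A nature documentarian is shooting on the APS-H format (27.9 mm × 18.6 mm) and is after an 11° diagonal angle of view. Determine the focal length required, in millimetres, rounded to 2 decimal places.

174.12 mm

Sensor diagonal = √(27.9² + 18.6²) = √1124.3700 ≈ 33.5316 mm.
From α = 2·arctan(d/2f) we get f = d / (2·tan(α/2)).
With d = 33.5316 mm and α/2 = 5.5°, tan(α/2) ≈ 0.09629, so f ≈ 33.5316 / 0.19258 ≈ 174.1196 mm.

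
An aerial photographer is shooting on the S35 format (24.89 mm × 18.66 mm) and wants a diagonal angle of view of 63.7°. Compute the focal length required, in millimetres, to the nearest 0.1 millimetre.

25.0 mm

Sensor diagonal = √(24.89² + 18.66²) = √967.7077 ≈ 31.1080 mm.
From α = 2·arctan(d/2f) we get f = d / (2·tan(α/2)).
With d = 31.1080 mm and α/2 = 31.85°, tan(α/2) ≈ 0.62124, so f ≈ 31.1080 / 1.24247 ≈ 25.0372 mm.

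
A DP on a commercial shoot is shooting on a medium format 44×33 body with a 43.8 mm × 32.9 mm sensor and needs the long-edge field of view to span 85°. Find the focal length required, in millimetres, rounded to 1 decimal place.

23.9 mm

From α = 2·arctan(w/2f) we get f = w / (2·tan(α/2)).
With w = 43.8 mm and α/2 = 42.5°, tan(α/2) ≈ 0.91633, so f ≈ 43.8 / 1.83266 ≈ 23.8997 mm.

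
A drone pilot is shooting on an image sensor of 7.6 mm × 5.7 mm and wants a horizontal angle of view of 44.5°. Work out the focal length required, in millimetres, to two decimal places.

From α = 2·arctan(w/2f) we get f = w / (2·tan(α/2)).
With w = 7.6 mm and α/2 = 22.25°, tan(α/2) ≈ 0.40911, so f ≈ 7.6 / 0.81822 ≈ 9.2884 mm.

9.29 mm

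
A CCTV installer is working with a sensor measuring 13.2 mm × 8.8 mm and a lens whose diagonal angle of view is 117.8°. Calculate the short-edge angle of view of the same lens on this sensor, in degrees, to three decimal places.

Sensor diagonal = √(13.2² + 8.8²) = √251.6800 ≈ 15.8644 mm.
From the diagonal AOV: f = 15.8644 / (2·tan(58.9°)) = 15.8644 / 3.31544 ≈ 4.7850 mm.
Short-edge AOV = 2·arctan(8.8 / (2 × 4.7850)) = 2·arctan(0.91954) ≈ 85.1994°.

85.199°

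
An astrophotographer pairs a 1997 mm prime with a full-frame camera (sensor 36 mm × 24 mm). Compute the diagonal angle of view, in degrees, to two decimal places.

Sensor diagonal = √(36² + 24²) = √1872.0000 ≈ 43.2666 mm.
Angle of view α = 2·arctan(d/2f) with d = 43.2666 mm and f = 1997 mm.
d/2f = 0.01083; arctan(0.01083) ≈ 0.6207°, so α ≈ 1.2413°.

1.24°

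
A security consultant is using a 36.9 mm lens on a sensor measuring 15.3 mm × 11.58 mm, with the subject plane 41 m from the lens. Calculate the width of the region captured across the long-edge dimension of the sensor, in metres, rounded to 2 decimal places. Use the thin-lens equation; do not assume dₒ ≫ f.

dₒ: 41 m = 41000 mm.
Similar triangles through the lens centre give W/dₒ = w/dᵢ; with 1/f = 1/dₒ + 1/dᵢ this gives W = w·(dₒ − f)/f.
W = 15.3 mm × (41000 − 36.9) / 36.9 = 15.3 × 1110.1111 ≈ 16984.700 mm = 16.9847 m.

16.98 m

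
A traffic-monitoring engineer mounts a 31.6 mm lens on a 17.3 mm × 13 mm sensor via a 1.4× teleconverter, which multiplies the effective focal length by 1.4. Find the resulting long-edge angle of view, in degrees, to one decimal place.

Effective focal length f = 31.6 × 1.4 = 44.24 mm.
α = 2·arctan(17.3 / (2 × 44.24)) = 2·arctan(0.19552) ≈ 22.1263°.

22.1°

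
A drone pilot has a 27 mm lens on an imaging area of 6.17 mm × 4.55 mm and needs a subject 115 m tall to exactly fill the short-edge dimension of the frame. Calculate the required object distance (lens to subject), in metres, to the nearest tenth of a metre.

W: 115 m = 115000 mm.
Magnification m = h/W = dᵢ/dₒ; combined with 1/f = 1/dₒ + 1/dᵢ this gives dₒ = f·(1 + W/h).
dₒ = 27 mm × (1 + 115000/4.55) = 27 × 25275.7253 ≈ 682444.582 mm = 682.445 m.

682.4 m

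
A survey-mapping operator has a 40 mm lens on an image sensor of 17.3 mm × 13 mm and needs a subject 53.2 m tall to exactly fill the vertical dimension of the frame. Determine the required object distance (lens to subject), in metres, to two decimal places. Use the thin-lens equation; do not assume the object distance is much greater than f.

163.73 m

W: 53.2 m = 53200 mm.
Magnification m = h/W = dᵢ/dₒ; combined with 1/f = 1/dₒ + 1/dᵢ this gives dₒ = f·(1 + W/h).
dₒ = 40 mm × (1 + 53200/13) = 40 × 4093.3077 ≈ 163732.308 mm = 163.732 m.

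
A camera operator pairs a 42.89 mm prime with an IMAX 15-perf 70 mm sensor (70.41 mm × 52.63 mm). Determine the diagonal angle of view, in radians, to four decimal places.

Sensor diagonal = √(70.41² + 52.63²) = √7727.4850 ≈ 87.9061 mm.
Angle of view α = 2·arctan(d/2f) with d = 87.9061 mm and f = 42.89 mm.
d/2f = 1.02479; arctan(1.02479) ≈ 0.7976 rad, so α ≈ 1.5953 rad.

1.5953 rad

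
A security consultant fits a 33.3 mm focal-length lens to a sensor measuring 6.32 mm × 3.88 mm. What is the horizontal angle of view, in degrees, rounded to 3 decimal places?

Angle of view α = 2·arctan(w/2f) with w = 6.32 mm and f = 33.3 mm.
w/2f = 0.09489; arctan(0.09489) ≈ 5.4208°, so α ≈ 10.8417°.

10.842°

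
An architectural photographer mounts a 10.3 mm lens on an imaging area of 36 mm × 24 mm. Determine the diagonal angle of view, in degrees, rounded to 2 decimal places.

Sensor diagonal = √(36² + 24²) = √1872.0000 ≈ 43.2666 mm.
Angle of view α = 2·arctan(d/2f) with d = 43.2666 mm and f = 10.3 mm.
d/2f = 2.10032; arctan(2.10032) ≈ 64.5401°, so α ≈ 129.0801°.

129.08°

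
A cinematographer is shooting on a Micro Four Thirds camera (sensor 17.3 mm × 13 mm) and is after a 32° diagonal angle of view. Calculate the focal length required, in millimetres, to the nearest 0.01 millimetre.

37.73 mm

Sensor diagonal = √(17.3² + 13²) = √468.2900 ≈ 21.6400 mm.
From α = 2·arctan(d/2f) we get f = d / (2·tan(α/2)).
With d = 21.6400 mm and α/2 = 16°, tan(α/2) ≈ 0.28675, so f ≈ 21.6400 / 0.57349 ≈ 37.7338 mm.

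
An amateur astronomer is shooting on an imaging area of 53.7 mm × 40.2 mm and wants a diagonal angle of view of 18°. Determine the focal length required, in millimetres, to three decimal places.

Sensor diagonal = √(53.7² + 40.2²) = √4499.7300 ≈ 67.0800 mm.
From α = 2·arctan(d/2f) we get f = d / (2·tan(α/2)).
With d = 67.0800 mm and α/2 = 9°, tan(α/2) ≈ 0.15838, so f ≈ 67.0800 / 0.31677 ≈ 211.7633 mm.

211.763 mm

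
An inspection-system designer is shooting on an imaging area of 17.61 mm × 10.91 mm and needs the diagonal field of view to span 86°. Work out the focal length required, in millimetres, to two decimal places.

11.11 mm

Sensor diagonal = √(17.61² + 10.91²) = √429.1402 ≈ 20.7157 mm.
From α = 2·arctan(d/2f) we get f = d / (2·tan(α/2)).
With d = 20.7157 mm and α/2 = 43°, tan(α/2) ≈ 0.93252, so f ≈ 20.7157 / 1.86503 ≈ 11.1074 mm.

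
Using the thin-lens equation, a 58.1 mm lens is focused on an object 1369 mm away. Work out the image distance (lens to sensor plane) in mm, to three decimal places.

1/dᵢ = 1/f − 1/dₒ = 1/58.1 − 1/1369 = 0.0164812 mm⁻¹.
dᵢ = 1/0.0164812 ≈ 60.6750 mm.

60.675 mm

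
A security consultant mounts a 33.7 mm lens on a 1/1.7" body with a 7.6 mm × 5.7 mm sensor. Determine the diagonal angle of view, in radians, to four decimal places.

0.2801 rad

Sensor diagonal = √(7.6² + 5.7²) = √90.2500 ≈ 9.5000 mm.
Angle of view α = 2·arctan(d/2f) with d = 9.5000 mm and f = 33.7 mm.
d/2f = 0.14095; arctan(0.14095) ≈ 0.1400 rad, so α ≈ 0.2801 rad.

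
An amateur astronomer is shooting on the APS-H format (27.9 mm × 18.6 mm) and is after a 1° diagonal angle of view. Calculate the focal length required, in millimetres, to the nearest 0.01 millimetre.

Sensor diagonal = √(27.9² + 18.6²) = √1124.3700 ≈ 33.5316 mm.
From α = 2·arctan(d/2f) we get f = d / (2·tan(α/2)).
With d = 33.5316 mm and α/2 = 0.5°, tan(α/2) ≈ 0.00873, so f ≈ 33.5316 / 0.01745 ≈ 1921.1719 mm.

1921.17 mm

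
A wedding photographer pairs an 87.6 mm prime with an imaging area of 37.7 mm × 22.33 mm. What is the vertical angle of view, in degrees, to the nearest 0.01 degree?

Angle of view α = 2·arctan(h/2f) with h = 22.33 mm and f = 87.6 mm.
h/2f = 0.12745; arctan(0.12745) ≈ 7.2634°, so α ≈ 14.5269°.

14.53°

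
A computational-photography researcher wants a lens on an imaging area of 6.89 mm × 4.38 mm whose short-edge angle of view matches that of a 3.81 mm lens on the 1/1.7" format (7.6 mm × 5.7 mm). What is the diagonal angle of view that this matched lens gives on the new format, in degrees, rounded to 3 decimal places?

Equal short-edge AOV ⇒ f₂ = f₁ · 4.38/5.7 = 3.81 × 0.76842 ≈ 2.9277 mm.
Sensor diagonal = √(6.89² + 4.38²) = √66.6565 ≈ 8.1643 mm.
Diagonal AOV on the new format = 2·arctan(8.1643 / (2 × 2.9277)) = 2·arctan(1.39433) ≈ 108.7047°.

108.705°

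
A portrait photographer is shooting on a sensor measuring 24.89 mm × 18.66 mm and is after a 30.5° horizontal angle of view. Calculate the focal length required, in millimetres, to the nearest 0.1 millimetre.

From α = 2·arctan(w/2f) we get f = w / (2·tan(α/2)).
With w = 24.89 mm and α/2 = 15.25°, tan(α/2) ≈ 0.27263, so f ≈ 24.89 / 0.54526 ≈ 45.6477 mm.

45.6 mm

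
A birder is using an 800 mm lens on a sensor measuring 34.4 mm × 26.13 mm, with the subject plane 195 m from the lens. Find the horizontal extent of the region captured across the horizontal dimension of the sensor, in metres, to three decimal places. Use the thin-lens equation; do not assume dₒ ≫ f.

8.351 m

dₒ: 195 m = 195000 mm.
Similar triangles through the lens centre give W/dₒ = w/dᵢ; with 1/f = 1/dₒ + 1/dᵢ this gives W = w·(dₒ − f)/f.
W = 34.4 mm × (195000 − 800) / 800 = 34.4 × 242.7500 ≈ 8350.600 mm = 8.3506 m.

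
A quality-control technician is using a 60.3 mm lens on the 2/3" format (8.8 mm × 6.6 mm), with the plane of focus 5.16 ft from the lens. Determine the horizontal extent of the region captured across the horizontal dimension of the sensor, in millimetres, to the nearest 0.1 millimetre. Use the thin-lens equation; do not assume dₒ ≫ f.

dₒ: 5.16 ft × 304.8 mm/ft = 1572.77 mm.
Similar triangles through the lens centre give W/dₒ = w/dᵢ; with 1/f = 1/dₒ + 1/dᵢ this gives W = w·(dₒ − f)/f.
W = 8.8 mm × (1572.77 − 60.3) / 60.3 = 8.8 × 25.0824 ≈ 220.725 mm.

220.7 mm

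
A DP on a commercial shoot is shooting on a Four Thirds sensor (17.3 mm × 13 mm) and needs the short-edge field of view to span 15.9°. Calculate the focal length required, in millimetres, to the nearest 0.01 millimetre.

46.54 mm

From α = 2·arctan(h/2f) we get f = h / (2·tan(α/2)).
With h = 13 mm and α/2 = 7.95°, tan(α/2) ≈ 0.13965, so f ≈ 13 / 0.27930 ≈ 46.5446 mm.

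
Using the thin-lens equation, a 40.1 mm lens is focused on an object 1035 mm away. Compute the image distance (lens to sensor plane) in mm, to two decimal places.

41.72 mm

1/dᵢ = 1/f − 1/dₒ = 1/40.1 − 1/1035 = 0.0239715 mm⁻¹.
dᵢ = 1/0.0239715 ≈ 41.7163 mm.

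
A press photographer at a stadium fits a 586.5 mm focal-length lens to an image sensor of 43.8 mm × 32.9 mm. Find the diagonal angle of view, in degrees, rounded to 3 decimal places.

5.348°

Sensor diagonal = √(43.8² + 32.9²) = √3000.8500 ≈ 54.7800 mm.
Angle of view α = 2·arctan(d/2f) with d = 54.7800 mm and f = 586.5 mm.
d/2f = 0.04670; arctan(0.04670) ≈ 2.6738°, so α ≈ 5.3476°.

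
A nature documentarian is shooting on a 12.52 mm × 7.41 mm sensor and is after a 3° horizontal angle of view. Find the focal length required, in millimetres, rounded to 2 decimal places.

239.06 mm

From α = 2·arctan(w/2f) we get f = w / (2·tan(α/2)).
With w = 12.52 mm and α/2 = 1.5°, tan(α/2) ≈ 0.02619, so f ≈ 12.52 / 0.05237 ≈ 239.0598 mm.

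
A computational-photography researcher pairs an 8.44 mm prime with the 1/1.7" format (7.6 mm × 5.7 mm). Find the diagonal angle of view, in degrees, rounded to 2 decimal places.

Sensor diagonal = √(7.6² + 5.7²) = √90.2500 ≈ 9.5000 mm.
Angle of view α = 2·arctan(d/2f) with d = 9.5000 mm and f = 8.44 mm.
d/2f = 0.56280; arctan(0.56280) ≈ 29.3706°, so α ≈ 58.7413°.

58.74°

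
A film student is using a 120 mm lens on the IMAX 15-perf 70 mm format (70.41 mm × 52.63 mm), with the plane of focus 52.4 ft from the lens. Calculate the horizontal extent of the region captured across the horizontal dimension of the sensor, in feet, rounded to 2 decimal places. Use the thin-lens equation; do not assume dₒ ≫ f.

30.51 ft

dₒ: 52.4 ft × 304.8 mm/ft = 15971.52 mm.
Similar triangles through the lens centre give W/dₒ = w/dᵢ; with 1/f = 1/dₒ + 1/dᵢ this gives W = w·(dₒ − f)/f.
W = 70.41 mm × (15971.5 − 120) / 120 = 70.41 × 132.0960 ≈ 9300.879 mm = 9300.879/304.8 ft = 30.5147 ft.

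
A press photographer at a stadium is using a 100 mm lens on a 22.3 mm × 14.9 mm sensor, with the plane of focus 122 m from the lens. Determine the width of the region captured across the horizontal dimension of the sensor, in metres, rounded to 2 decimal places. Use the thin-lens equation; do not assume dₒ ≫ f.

27.18 m

dₒ: 122 m = 122000 mm.
Similar triangles through the lens centre give W/dₒ = w/dᵢ; with 1/f = 1/dₒ + 1/dᵢ this gives W = w·(dₒ − f)/f.
W = 22.3 mm × (122000 − 100) / 100 = 22.3 × 1219.0000 ≈ 27183.700 mm = 27.1837 m.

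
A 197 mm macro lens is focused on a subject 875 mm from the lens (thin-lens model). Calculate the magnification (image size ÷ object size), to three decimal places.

0.291×

Thin lens: 1/f = 1/dₒ + 1/dᵢ → 1/dᵢ = 1/197 − 1/875 = 0.0039333 mm⁻¹, so dᵢ ≈ 254.2404 mm.
Magnification m = dᵢ/dₒ = 254.2404/875 ≈ 0.29056.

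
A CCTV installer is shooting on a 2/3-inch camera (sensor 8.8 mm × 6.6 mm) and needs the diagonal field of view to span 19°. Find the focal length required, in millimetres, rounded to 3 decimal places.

32.867 mm

Sensor diagonal = √(8.8² + 6.6²) = √121.0000 ≈ 11.0000 mm.
From α = 2·arctan(d/2f) we get f = d / (2·tan(α/2)).
With d = 11.0000 mm and α/2 = 9.5°, tan(α/2) ≈ 0.16734, so f ≈ 11.0000 / 0.33469 ≈ 32.8667 mm.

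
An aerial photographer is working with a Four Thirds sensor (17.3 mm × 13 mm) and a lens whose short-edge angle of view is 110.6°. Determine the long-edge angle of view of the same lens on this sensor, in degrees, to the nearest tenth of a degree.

From the short-edge AOV: f = 13 / (2·tan(55.3°)) = 13 / 2.88837 ≈ 4.5008 mm.
Long-edge AOV = 2·arctan(17.3 / (2 × 4.5008)) = 2·arctan(1.92187) ≈ 125.0218°.

125.0°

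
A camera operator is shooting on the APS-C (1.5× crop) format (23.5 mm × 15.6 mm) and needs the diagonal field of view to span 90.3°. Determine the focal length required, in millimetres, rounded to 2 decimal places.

14.03 mm

Sensor diagonal = √(23.5² + 15.6²) = √795.6100 ≈ 28.2066 mm.
From α = 2·arctan(d/2f) we get f = d / (2·tan(α/2)).
With d = 28.2066 mm and α/2 = 45.15°, tan(α/2) ≈ 1.00525, so f ≈ 28.2066 / 2.01050 ≈ 14.0296 mm.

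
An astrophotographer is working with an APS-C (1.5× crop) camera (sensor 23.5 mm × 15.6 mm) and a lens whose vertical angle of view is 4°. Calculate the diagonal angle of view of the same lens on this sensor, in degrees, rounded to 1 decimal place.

7.2°

From the vertical AOV: f = 15.6 / (2·tan(2°)) = 15.6 / 0.06984 ≈ 223.3628 mm.
Sensor diagonal = √(23.5² + 15.6²) = √795.6100 ≈ 28.2066 mm.
Diagonal AOV = 2·arctan(28.2066 / (2 × 223.3628)) = 2·arctan(0.06314) ≈ 7.2258°.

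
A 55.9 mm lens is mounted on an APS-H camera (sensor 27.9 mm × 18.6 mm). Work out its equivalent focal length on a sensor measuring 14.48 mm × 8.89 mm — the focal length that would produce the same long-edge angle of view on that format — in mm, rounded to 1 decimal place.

29.0 mm

Equal angle of view means equal width/f ratio, so f₂ = f₁ · (width₂/width₁) = 55.9 × 14.48/27.9.
f₂ = 55.9 × 0.51900 ≈ 29.012 mm.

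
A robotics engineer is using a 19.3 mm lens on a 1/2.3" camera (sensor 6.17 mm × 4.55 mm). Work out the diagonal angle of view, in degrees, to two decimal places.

22.47°

Sensor diagonal = √(6.17² + 4.55²) = √58.7714 ≈ 7.6663 mm.
Angle of view α = 2·arctan(d/2f) with d = 7.6663 mm and f = 19.3 mm.
d/2f = 0.19861; arctan(0.19861) ≈ 11.2332°, so α ≈ 22.4664°.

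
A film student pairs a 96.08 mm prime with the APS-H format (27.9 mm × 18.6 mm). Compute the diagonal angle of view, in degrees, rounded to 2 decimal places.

19.80°

Sensor diagonal = √(27.9² + 18.6²) = √1124.3700 ≈ 33.5316 mm.
Angle of view α = 2·arctan(d/2f) with d = 33.5316 mm and f = 96.08 mm.
d/2f = 0.17450; arctan(0.17450) ≈ 9.8984°, so α ≈ 19.7967°.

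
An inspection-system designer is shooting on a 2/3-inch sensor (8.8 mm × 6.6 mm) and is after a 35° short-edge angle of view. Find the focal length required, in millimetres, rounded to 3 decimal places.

10.466 mm

From α = 2·arctan(h/2f) we get f = h / (2·tan(α/2)).
With h = 6.6 mm and α/2 = 17.5°, tan(α/2) ≈ 0.31530, so f ≈ 6.6 / 0.63060 ≈ 10.4663 mm.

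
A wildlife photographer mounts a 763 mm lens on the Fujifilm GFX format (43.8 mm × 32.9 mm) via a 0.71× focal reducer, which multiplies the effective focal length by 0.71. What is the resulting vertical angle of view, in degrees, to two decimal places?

Effective focal length f = 763 × 0.71 = 541.73 mm.
α = 2·arctan(32.9 / (2 × 541.73)) = 2·arctan(0.03037) ≈ 3.4786°.

3.48°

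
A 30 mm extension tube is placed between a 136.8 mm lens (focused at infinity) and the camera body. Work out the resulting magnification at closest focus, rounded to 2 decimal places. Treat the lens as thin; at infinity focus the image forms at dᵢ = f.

The tube moves the image plane from f to f + e, so dᵢ = 136.8 + 30 = 166.8 mm. Focus is achieved when 1/f = 1/dₒ + 1/dᵢ, giving dₒ = 1/(1/f − 1/(f+e)).
Magnification m = dᵢ/dₒ = (f+e)·(1/f − 1/(f+e)) = e/f = 30/136.8 ≈ 0.2193.

0.22×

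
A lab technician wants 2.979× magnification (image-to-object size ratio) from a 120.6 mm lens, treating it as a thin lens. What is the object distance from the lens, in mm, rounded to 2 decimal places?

161.08 mm

With m = dᵢ/dₒ and 1/f = 1/dₒ + 1/dᵢ, substituting dᵢ = m·dₒ gives 1/f = (1 + 1/m)/dₒ, hence dₒ = f·(1 + 1/m).
dₒ = 120.6 × (1 + 1/2.979) = 120.6 × 1.33568 ≈ 161.083 mm.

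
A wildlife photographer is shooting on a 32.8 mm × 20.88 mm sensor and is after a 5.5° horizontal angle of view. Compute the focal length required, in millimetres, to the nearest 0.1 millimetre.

341.4 mm

From α = 2·arctan(w/2f) we get f = w / (2·tan(α/2)).
With w = 32.8 mm and α/2 = 2.75°, tan(α/2) ≈ 0.04803, so f ≈ 32.8 / 0.09607 ≈ 341.4288 mm.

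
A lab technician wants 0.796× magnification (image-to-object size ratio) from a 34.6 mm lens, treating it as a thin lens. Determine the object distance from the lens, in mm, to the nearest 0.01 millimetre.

78.07 mm

With m = dᵢ/dₒ and 1/f = 1/dₒ + 1/dᵢ, substituting dᵢ = m·dₒ gives 1/f = (1 + 1/m)/dₒ, hence dₒ = f·(1 + 1/m).
dₒ = 34.6 × (1 + 1/0.796) = 34.6 × 2.25628 ≈ 78.067 mm.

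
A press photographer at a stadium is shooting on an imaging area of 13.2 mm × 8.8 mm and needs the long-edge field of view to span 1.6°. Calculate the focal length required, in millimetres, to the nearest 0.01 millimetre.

472.66 mm

From α = 2·arctan(w/2f) we get f = w / (2·tan(α/2)).
With w = 13.2 mm and α/2 = 0.8°, tan(α/2) ≈ 0.01396, so f ≈ 13.2 / 0.02793 ≈ 472.6595 mm.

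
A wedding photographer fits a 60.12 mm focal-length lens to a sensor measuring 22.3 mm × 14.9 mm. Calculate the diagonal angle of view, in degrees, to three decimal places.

Sensor diagonal = √(22.3² + 14.9²) = √719.3000 ≈ 26.8198 mm.
Angle of view α = 2·arctan(d/2f) with d = 26.8198 mm and f = 60.12 mm.
d/2f = 0.22305; arctan(0.22305) ≈ 12.5741°, so α ≈ 25.1482°.

25.148°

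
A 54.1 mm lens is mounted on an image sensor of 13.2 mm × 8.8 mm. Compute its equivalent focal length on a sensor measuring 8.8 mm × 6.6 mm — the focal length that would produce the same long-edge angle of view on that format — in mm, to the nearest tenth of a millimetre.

36.1 mm

Equal angle of view means equal width/f ratio, so f₂ = f₁ · (width₂/width₁) = 54.1 × 8.8/13.2.
f₂ = 54.1 × 0.66667 ≈ 36.067 mm.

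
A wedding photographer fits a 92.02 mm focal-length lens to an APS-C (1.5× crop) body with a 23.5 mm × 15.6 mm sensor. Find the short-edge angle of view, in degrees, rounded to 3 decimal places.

9.690°

Angle of view α = 2·arctan(h/2f) with h = 15.6 mm and f = 92.02 mm.
h/2f = 0.08476; arctan(0.08476) ≈ 4.8450°, so α ≈ 9.6901°.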